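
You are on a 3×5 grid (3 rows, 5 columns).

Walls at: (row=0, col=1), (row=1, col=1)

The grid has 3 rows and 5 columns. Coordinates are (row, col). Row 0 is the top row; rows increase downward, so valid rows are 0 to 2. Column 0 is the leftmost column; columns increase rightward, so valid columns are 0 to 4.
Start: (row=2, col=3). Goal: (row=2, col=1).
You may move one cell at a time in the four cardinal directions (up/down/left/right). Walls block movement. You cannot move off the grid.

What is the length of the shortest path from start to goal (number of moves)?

Answer: Shortest path length: 2

Derivation:
BFS from (row=2, col=3) until reaching (row=2, col=1):
  Distance 0: (row=2, col=3)
  Distance 1: (row=1, col=3), (row=2, col=2), (row=2, col=4)
  Distance 2: (row=0, col=3), (row=1, col=2), (row=1, col=4), (row=2, col=1)  <- goal reached here
One shortest path (2 moves): (row=2, col=3) -> (row=2, col=2) -> (row=2, col=1)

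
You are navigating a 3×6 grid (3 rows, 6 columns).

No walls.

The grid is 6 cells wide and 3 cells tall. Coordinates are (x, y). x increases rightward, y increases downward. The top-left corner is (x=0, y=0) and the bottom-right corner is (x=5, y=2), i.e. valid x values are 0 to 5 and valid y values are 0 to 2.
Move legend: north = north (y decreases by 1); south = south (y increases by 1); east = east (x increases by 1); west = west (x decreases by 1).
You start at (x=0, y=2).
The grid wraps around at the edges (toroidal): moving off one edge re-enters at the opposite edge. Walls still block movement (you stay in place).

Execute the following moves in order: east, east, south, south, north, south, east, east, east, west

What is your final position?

Answer: Final position: (x=4, y=1)

Derivation:
Start: (x=0, y=2)
  east (east): (x=0, y=2) -> (x=1, y=2)
  east (east): (x=1, y=2) -> (x=2, y=2)
  south (south): (x=2, y=2) -> (x=2, y=0)
  south (south): (x=2, y=0) -> (x=2, y=1)
  north (north): (x=2, y=1) -> (x=2, y=0)
  south (south): (x=2, y=0) -> (x=2, y=1)
  east (east): (x=2, y=1) -> (x=3, y=1)
  east (east): (x=3, y=1) -> (x=4, y=1)
  east (east): (x=4, y=1) -> (x=5, y=1)
  west (west): (x=5, y=1) -> (x=4, y=1)
Final: (x=4, y=1)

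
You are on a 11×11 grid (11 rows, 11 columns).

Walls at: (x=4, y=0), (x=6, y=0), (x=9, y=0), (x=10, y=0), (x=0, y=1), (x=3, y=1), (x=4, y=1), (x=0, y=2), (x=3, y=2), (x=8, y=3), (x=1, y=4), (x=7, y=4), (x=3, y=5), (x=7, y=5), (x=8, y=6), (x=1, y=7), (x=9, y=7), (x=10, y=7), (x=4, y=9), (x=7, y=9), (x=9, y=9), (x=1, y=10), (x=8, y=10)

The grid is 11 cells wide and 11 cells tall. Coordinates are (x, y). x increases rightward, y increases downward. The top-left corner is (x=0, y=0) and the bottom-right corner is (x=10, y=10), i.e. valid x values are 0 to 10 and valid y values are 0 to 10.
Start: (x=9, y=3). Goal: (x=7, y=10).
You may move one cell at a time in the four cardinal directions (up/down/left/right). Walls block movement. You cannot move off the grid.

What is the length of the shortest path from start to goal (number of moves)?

BFS from (x=9, y=3) until reaching (x=7, y=10):
  Distance 0: (x=9, y=3)
  Distance 1: (x=9, y=2), (x=10, y=3), (x=9, y=4)
  Distance 2: (x=9, y=1), (x=8, y=2), (x=10, y=2), (x=8, y=4), (x=10, y=4), (x=9, y=5)
  Distance 3: (x=8, y=1), (x=10, y=1), (x=7, y=2), (x=8, y=5), (x=10, y=5), (x=9, y=6)
  Distance 4: (x=8, y=0), (x=7, y=1), (x=6, y=2), (x=7, y=3), (x=10, y=6)
  Distance 5: (x=7, y=0), (x=6, y=1), (x=5, y=2), (x=6, y=3)
  Distance 6: (x=5, y=1), (x=4, y=2), (x=5, y=3), (x=6, y=4)
  Distance 7: (x=5, y=0), (x=4, y=3), (x=5, y=4), (x=6, y=5)
  Distance 8: (x=3, y=3), (x=4, y=4), (x=5, y=5), (x=6, y=6)
  Distance 9: (x=2, y=3), (x=3, y=4), (x=4, y=5), (x=5, y=6), (x=7, y=6), (x=6, y=7)
  Distance 10: (x=2, y=2), (x=1, y=3), (x=2, y=4), (x=4, y=6), (x=5, y=7), (x=7, y=7), (x=6, y=8)
  Distance 11: (x=2, y=1), (x=1, y=2), (x=0, y=3), (x=2, y=5), (x=3, y=6), (x=4, y=7), (x=8, y=7), (x=5, y=8), (x=7, y=8), (x=6, y=9)
  Distance 12: (x=2, y=0), (x=1, y=1), (x=0, y=4), (x=1, y=5), (x=2, y=6), (x=3, y=7), (x=4, y=8), (x=8, y=8), (x=5, y=9), (x=6, y=10)
  Distance 13: (x=1, y=0), (x=3, y=0), (x=0, y=5), (x=1, y=6), (x=2, y=7), (x=3, y=8), (x=9, y=8), (x=8, y=9), (x=5, y=10), (x=7, y=10)  <- goal reached here
One shortest path (13 moves): (x=9, y=3) -> (x=9, y=2) -> (x=8, y=2) -> (x=7, y=2) -> (x=6, y=2) -> (x=6, y=3) -> (x=6, y=4) -> (x=6, y=5) -> (x=6, y=6) -> (x=6, y=7) -> (x=6, y=8) -> (x=6, y=9) -> (x=6, y=10) -> (x=7, y=10)

Answer: Shortest path length: 13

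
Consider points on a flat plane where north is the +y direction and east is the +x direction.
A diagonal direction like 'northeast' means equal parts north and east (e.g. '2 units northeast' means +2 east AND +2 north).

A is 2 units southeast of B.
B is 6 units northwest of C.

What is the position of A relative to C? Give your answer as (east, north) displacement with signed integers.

Answer: A is at (east=-4, north=4) relative to C.

Derivation:
Place C at the origin (east=0, north=0).
  B is 6 units northwest of C: delta (east=-6, north=+6); B at (east=-6, north=6).
  A is 2 units southeast of B: delta (east=+2, north=-2); A at (east=-4, north=4).
Therefore A relative to C: (east=-4, north=4).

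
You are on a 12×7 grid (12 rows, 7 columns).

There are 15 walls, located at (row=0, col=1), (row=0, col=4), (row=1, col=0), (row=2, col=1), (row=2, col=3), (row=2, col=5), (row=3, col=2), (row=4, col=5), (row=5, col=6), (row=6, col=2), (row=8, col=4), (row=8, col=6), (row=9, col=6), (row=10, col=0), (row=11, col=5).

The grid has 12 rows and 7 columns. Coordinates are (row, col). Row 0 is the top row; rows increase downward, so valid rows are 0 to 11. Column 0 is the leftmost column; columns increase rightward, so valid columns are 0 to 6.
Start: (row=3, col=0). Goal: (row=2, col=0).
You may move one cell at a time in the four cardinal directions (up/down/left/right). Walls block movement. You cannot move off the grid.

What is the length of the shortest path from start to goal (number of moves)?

Answer: Shortest path length: 1

Derivation:
BFS from (row=3, col=0) until reaching (row=2, col=0):
  Distance 0: (row=3, col=0)
  Distance 1: (row=2, col=0), (row=3, col=1), (row=4, col=0)  <- goal reached here
One shortest path (1 moves): (row=3, col=0) -> (row=2, col=0)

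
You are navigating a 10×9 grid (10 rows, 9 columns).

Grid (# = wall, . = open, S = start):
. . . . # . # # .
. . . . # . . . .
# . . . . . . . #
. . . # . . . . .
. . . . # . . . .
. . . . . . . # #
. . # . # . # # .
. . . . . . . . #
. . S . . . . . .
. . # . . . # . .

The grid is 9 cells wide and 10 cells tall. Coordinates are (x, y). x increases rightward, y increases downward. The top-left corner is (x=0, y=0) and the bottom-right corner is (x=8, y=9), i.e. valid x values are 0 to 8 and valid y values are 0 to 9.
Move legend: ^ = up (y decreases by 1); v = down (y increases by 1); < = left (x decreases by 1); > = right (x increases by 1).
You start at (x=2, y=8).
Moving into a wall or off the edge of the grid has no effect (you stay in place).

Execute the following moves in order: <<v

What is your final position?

Start: (x=2, y=8)
  < (left): (x=2, y=8) -> (x=1, y=8)
  < (left): (x=1, y=8) -> (x=0, y=8)
  v (down): (x=0, y=8) -> (x=0, y=9)
Final: (x=0, y=9)

Answer: Final position: (x=0, y=9)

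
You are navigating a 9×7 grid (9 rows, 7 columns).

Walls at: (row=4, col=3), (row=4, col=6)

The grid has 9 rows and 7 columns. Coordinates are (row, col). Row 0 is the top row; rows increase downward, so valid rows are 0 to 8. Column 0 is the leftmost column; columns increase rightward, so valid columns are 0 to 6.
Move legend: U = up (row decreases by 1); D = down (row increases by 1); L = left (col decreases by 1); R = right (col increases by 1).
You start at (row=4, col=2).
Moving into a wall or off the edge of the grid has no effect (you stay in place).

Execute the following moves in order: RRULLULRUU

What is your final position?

Start: (row=4, col=2)
  R (right): blocked, stay at (row=4, col=2)
  R (right): blocked, stay at (row=4, col=2)
  U (up): (row=4, col=2) -> (row=3, col=2)
  L (left): (row=3, col=2) -> (row=3, col=1)
  L (left): (row=3, col=1) -> (row=3, col=0)
  U (up): (row=3, col=0) -> (row=2, col=0)
  L (left): blocked, stay at (row=2, col=0)
  R (right): (row=2, col=0) -> (row=2, col=1)
  U (up): (row=2, col=1) -> (row=1, col=1)
  U (up): (row=1, col=1) -> (row=0, col=1)
Final: (row=0, col=1)

Answer: Final position: (row=0, col=1)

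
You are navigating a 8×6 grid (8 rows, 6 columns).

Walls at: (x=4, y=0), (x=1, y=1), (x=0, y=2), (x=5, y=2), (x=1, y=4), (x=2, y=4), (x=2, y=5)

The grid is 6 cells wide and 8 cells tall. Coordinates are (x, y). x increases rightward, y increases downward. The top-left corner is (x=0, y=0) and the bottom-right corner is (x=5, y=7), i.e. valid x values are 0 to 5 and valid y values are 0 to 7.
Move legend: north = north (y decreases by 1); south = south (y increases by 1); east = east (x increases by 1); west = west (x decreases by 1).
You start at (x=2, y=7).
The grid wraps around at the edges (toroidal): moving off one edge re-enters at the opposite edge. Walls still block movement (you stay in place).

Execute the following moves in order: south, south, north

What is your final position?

Start: (x=2, y=7)
  south (south): (x=2, y=7) -> (x=2, y=0)
  south (south): (x=2, y=0) -> (x=2, y=1)
  north (north): (x=2, y=1) -> (x=2, y=0)
Final: (x=2, y=0)

Answer: Final position: (x=2, y=0)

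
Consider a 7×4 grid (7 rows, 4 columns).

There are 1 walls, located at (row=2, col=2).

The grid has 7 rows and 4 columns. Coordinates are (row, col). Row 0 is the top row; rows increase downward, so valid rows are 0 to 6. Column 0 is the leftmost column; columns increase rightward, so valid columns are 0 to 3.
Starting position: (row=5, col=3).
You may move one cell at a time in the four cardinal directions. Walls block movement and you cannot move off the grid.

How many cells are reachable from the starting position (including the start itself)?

BFS flood-fill from (row=5, col=3):
  Distance 0: (row=5, col=3)
  Distance 1: (row=4, col=3), (row=5, col=2), (row=6, col=3)
  Distance 2: (row=3, col=3), (row=4, col=2), (row=5, col=1), (row=6, col=2)
  Distance 3: (row=2, col=3), (row=3, col=2), (row=4, col=1), (row=5, col=0), (row=6, col=1)
  Distance 4: (row=1, col=3), (row=3, col=1), (row=4, col=0), (row=6, col=0)
  Distance 5: (row=0, col=3), (row=1, col=2), (row=2, col=1), (row=3, col=0)
  Distance 6: (row=0, col=2), (row=1, col=1), (row=2, col=0)
  Distance 7: (row=0, col=1), (row=1, col=0)
  Distance 8: (row=0, col=0)
Total reachable: 27 (grid has 27 open cells total)

Answer: Reachable cells: 27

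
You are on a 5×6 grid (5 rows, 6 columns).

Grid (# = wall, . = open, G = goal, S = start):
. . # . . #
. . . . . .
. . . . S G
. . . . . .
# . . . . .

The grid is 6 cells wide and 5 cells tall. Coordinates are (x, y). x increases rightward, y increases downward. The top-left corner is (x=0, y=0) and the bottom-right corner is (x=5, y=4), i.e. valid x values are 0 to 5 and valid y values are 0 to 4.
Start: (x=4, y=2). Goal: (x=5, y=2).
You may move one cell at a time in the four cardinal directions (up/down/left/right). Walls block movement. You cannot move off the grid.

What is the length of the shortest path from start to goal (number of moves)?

Answer: Shortest path length: 1

Derivation:
BFS from (x=4, y=2) until reaching (x=5, y=2):
  Distance 0: (x=4, y=2)
  Distance 1: (x=4, y=1), (x=3, y=2), (x=5, y=2), (x=4, y=3)  <- goal reached here
One shortest path (1 moves): (x=4, y=2) -> (x=5, y=2)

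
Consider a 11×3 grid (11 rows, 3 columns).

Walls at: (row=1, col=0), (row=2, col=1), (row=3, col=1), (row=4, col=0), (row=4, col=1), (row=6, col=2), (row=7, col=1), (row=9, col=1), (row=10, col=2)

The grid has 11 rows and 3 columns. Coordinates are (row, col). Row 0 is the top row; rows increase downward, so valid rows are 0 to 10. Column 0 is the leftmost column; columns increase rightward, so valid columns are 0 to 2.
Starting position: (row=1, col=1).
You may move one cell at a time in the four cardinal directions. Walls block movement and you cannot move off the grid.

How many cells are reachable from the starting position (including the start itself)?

Answer: Reachable cells: 22

Derivation:
BFS flood-fill from (row=1, col=1):
  Distance 0: (row=1, col=1)
  Distance 1: (row=0, col=1), (row=1, col=2)
  Distance 2: (row=0, col=0), (row=0, col=2), (row=2, col=2)
  Distance 3: (row=3, col=2)
  Distance 4: (row=4, col=2)
  Distance 5: (row=5, col=2)
  Distance 6: (row=5, col=1)
  Distance 7: (row=5, col=0), (row=6, col=1)
  Distance 8: (row=6, col=0)
  Distance 9: (row=7, col=0)
  Distance 10: (row=8, col=0)
  Distance 11: (row=8, col=1), (row=9, col=0)
  Distance 12: (row=8, col=2), (row=10, col=0)
  Distance 13: (row=7, col=2), (row=9, col=2), (row=10, col=1)
Total reachable: 22 (grid has 24 open cells total)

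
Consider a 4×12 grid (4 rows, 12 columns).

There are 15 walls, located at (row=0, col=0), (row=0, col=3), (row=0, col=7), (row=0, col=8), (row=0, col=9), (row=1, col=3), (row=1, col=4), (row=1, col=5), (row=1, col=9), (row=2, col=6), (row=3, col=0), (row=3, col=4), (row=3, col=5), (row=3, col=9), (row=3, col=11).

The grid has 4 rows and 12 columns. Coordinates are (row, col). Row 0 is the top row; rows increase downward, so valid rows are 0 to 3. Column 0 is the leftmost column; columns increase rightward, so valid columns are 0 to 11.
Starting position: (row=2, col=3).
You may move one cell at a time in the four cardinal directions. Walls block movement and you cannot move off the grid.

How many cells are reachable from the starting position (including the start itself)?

Answer: Reachable cells: 14

Derivation:
BFS flood-fill from (row=2, col=3):
  Distance 0: (row=2, col=3)
  Distance 1: (row=2, col=2), (row=2, col=4), (row=3, col=3)
  Distance 2: (row=1, col=2), (row=2, col=1), (row=2, col=5), (row=3, col=2)
  Distance 3: (row=0, col=2), (row=1, col=1), (row=2, col=0), (row=3, col=1)
  Distance 4: (row=0, col=1), (row=1, col=0)
Total reachable: 14 (grid has 33 open cells total)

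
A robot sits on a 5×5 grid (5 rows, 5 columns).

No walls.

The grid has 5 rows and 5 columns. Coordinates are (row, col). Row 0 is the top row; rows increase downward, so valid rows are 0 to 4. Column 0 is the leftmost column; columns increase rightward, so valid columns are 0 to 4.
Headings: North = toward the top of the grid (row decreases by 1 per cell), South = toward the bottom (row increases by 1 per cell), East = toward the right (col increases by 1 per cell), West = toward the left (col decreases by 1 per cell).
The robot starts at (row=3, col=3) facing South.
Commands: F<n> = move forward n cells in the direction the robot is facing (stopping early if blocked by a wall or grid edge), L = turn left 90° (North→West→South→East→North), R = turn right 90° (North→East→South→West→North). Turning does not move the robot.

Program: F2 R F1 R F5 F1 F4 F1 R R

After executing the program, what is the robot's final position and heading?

Answer: Final position: (row=0, col=2), facing South

Derivation:
Start: (row=3, col=3), facing South
  F2: move forward 1/2 (blocked), now at (row=4, col=3)
  R: turn right, now facing West
  F1: move forward 1, now at (row=4, col=2)
  R: turn right, now facing North
  F5: move forward 4/5 (blocked), now at (row=0, col=2)
  F1: move forward 0/1 (blocked), now at (row=0, col=2)
  F4: move forward 0/4 (blocked), now at (row=0, col=2)
  F1: move forward 0/1 (blocked), now at (row=0, col=2)
  R: turn right, now facing East
  R: turn right, now facing South
Final: (row=0, col=2), facing South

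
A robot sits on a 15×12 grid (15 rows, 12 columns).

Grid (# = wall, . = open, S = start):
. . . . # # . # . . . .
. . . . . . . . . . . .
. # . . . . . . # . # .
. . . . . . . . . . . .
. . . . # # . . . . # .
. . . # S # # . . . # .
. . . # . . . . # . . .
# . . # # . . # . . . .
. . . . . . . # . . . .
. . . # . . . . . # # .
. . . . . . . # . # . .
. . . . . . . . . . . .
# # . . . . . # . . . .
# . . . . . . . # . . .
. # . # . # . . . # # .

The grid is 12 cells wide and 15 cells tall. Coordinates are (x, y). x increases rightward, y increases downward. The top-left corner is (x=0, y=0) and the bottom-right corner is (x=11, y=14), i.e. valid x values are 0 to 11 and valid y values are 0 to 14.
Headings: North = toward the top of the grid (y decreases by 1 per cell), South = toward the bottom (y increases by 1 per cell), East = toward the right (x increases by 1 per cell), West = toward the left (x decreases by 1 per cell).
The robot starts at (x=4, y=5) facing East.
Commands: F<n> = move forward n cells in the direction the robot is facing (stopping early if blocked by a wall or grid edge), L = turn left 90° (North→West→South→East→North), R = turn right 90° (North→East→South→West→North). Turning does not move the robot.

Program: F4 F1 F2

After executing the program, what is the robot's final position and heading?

Start: (x=4, y=5), facing East
  F4: move forward 0/4 (blocked), now at (x=4, y=5)
  F1: move forward 0/1 (blocked), now at (x=4, y=5)
  F2: move forward 0/2 (blocked), now at (x=4, y=5)
Final: (x=4, y=5), facing East

Answer: Final position: (x=4, y=5), facing East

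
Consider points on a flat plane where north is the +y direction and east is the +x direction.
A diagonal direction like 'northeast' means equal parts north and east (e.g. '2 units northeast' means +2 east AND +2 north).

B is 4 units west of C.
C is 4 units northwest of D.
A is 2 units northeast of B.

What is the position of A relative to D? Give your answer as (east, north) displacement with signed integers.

Answer: A is at (east=-6, north=6) relative to D.

Derivation:
Place D at the origin (east=0, north=0).
  C is 4 units northwest of D: delta (east=-4, north=+4); C at (east=-4, north=4).
  B is 4 units west of C: delta (east=-4, north=+0); B at (east=-8, north=4).
  A is 2 units northeast of B: delta (east=+2, north=+2); A at (east=-6, north=6).
Therefore A relative to D: (east=-6, north=6).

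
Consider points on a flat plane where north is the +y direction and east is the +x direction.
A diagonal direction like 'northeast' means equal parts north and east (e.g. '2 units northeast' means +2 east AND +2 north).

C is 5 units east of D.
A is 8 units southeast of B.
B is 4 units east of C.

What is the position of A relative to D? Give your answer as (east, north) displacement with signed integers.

Answer: A is at (east=17, north=-8) relative to D.

Derivation:
Place D at the origin (east=0, north=0).
  C is 5 units east of D: delta (east=+5, north=+0); C at (east=5, north=0).
  B is 4 units east of C: delta (east=+4, north=+0); B at (east=9, north=0).
  A is 8 units southeast of B: delta (east=+8, north=-8); A at (east=17, north=-8).
Therefore A relative to D: (east=17, north=-8).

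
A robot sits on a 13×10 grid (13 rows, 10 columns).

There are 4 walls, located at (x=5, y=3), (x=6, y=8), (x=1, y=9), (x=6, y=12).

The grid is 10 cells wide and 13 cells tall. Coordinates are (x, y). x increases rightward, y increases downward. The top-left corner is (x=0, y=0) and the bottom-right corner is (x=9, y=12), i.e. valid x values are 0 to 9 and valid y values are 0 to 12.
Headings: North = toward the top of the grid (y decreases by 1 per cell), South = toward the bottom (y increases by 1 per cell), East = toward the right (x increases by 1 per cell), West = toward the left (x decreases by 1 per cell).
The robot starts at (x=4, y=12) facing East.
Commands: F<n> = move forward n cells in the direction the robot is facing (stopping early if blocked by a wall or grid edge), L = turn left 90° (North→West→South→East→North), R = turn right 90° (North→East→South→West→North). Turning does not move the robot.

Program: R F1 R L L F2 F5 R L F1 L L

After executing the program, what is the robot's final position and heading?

Start: (x=4, y=12), facing East
  R: turn right, now facing South
  F1: move forward 0/1 (blocked), now at (x=4, y=12)
  R: turn right, now facing West
  L: turn left, now facing South
  L: turn left, now facing East
  F2: move forward 1/2 (blocked), now at (x=5, y=12)
  F5: move forward 0/5 (blocked), now at (x=5, y=12)
  R: turn right, now facing South
  L: turn left, now facing East
  F1: move forward 0/1 (blocked), now at (x=5, y=12)
  L: turn left, now facing North
  L: turn left, now facing West
Final: (x=5, y=12), facing West

Answer: Final position: (x=5, y=12), facing West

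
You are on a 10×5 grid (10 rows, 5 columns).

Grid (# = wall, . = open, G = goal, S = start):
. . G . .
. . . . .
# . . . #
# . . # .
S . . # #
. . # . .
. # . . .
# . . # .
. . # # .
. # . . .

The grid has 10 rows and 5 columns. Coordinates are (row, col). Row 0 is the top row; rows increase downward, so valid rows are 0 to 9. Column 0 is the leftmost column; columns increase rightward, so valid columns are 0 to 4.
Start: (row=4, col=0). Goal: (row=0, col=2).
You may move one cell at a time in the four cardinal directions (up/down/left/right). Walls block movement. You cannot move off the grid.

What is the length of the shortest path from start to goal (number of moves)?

Answer: Shortest path length: 6

Derivation:
BFS from (row=4, col=0) until reaching (row=0, col=2):
  Distance 0: (row=4, col=0)
  Distance 1: (row=4, col=1), (row=5, col=0)
  Distance 2: (row=3, col=1), (row=4, col=2), (row=5, col=1), (row=6, col=0)
  Distance 3: (row=2, col=1), (row=3, col=2)
  Distance 4: (row=1, col=1), (row=2, col=2)
  Distance 5: (row=0, col=1), (row=1, col=0), (row=1, col=2), (row=2, col=3)
  Distance 6: (row=0, col=0), (row=0, col=2), (row=1, col=3)  <- goal reached here
One shortest path (6 moves): (row=4, col=0) -> (row=4, col=1) -> (row=4, col=2) -> (row=3, col=2) -> (row=2, col=2) -> (row=1, col=2) -> (row=0, col=2)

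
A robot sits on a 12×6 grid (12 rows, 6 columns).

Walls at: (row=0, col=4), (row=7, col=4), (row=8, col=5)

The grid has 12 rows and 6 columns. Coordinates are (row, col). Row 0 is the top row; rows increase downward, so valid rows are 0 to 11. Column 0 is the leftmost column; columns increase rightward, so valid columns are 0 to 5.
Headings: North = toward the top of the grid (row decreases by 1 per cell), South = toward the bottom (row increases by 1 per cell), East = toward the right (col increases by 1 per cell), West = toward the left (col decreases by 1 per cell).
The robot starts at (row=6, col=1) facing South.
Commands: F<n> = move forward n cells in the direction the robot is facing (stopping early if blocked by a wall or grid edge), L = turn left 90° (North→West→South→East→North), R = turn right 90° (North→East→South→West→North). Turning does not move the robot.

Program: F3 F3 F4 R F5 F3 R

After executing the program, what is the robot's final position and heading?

Start: (row=6, col=1), facing South
  F3: move forward 3, now at (row=9, col=1)
  F3: move forward 2/3 (blocked), now at (row=11, col=1)
  F4: move forward 0/4 (blocked), now at (row=11, col=1)
  R: turn right, now facing West
  F5: move forward 1/5 (blocked), now at (row=11, col=0)
  F3: move forward 0/3 (blocked), now at (row=11, col=0)
  R: turn right, now facing North
Final: (row=11, col=0), facing North

Answer: Final position: (row=11, col=0), facing North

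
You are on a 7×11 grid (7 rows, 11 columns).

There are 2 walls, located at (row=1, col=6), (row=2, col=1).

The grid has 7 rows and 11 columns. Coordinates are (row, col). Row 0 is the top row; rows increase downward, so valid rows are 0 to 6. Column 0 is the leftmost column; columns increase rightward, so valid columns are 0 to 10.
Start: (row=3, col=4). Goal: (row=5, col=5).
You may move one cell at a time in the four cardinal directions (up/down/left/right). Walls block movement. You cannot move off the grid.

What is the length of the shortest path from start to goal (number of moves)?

BFS from (row=3, col=4) until reaching (row=5, col=5):
  Distance 0: (row=3, col=4)
  Distance 1: (row=2, col=4), (row=3, col=3), (row=3, col=5), (row=4, col=4)
  Distance 2: (row=1, col=4), (row=2, col=3), (row=2, col=5), (row=3, col=2), (row=3, col=6), (row=4, col=3), (row=4, col=5), (row=5, col=4)
  Distance 3: (row=0, col=4), (row=1, col=3), (row=1, col=5), (row=2, col=2), (row=2, col=6), (row=3, col=1), (row=3, col=7), (row=4, col=2), (row=4, col=6), (row=5, col=3), (row=5, col=5), (row=6, col=4)  <- goal reached here
One shortest path (3 moves): (row=3, col=4) -> (row=3, col=5) -> (row=4, col=5) -> (row=5, col=5)

Answer: Shortest path length: 3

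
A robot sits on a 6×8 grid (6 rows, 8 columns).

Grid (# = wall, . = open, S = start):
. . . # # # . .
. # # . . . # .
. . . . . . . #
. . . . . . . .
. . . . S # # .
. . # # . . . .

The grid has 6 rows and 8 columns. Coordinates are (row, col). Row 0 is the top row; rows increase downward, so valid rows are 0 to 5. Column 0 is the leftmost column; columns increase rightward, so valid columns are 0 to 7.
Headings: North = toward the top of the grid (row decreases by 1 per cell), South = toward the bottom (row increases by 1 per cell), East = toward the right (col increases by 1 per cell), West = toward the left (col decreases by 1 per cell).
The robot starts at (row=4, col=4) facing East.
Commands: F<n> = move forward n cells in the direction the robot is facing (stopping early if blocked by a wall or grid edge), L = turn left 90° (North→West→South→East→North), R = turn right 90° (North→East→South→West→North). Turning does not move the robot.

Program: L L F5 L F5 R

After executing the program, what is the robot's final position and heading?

Answer: Final position: (row=5, col=0), facing West

Derivation:
Start: (row=4, col=4), facing East
  L: turn left, now facing North
  L: turn left, now facing West
  F5: move forward 4/5 (blocked), now at (row=4, col=0)
  L: turn left, now facing South
  F5: move forward 1/5 (blocked), now at (row=5, col=0)
  R: turn right, now facing West
Final: (row=5, col=0), facing West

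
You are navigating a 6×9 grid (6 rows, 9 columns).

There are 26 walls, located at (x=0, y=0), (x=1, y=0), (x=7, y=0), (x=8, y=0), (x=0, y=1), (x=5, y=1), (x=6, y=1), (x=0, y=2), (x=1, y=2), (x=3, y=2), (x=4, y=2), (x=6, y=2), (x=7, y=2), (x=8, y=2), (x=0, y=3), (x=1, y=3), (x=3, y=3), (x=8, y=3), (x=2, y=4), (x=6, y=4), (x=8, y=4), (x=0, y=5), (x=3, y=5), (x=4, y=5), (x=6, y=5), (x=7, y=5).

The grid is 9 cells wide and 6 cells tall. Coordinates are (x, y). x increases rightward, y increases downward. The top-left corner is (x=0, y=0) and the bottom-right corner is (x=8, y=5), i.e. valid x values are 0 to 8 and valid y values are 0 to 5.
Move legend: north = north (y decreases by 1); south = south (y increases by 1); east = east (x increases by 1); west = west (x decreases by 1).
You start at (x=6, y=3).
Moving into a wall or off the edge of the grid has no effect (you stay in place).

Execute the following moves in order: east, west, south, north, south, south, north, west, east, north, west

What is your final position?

Answer: Final position: (x=5, y=3)

Derivation:
Start: (x=6, y=3)
  east (east): (x=6, y=3) -> (x=7, y=3)
  west (west): (x=7, y=3) -> (x=6, y=3)
  south (south): blocked, stay at (x=6, y=3)
  north (north): blocked, stay at (x=6, y=3)
  south (south): blocked, stay at (x=6, y=3)
  south (south): blocked, stay at (x=6, y=3)
  north (north): blocked, stay at (x=6, y=3)
  west (west): (x=6, y=3) -> (x=5, y=3)
  east (east): (x=5, y=3) -> (x=6, y=3)
  north (north): blocked, stay at (x=6, y=3)
  west (west): (x=6, y=3) -> (x=5, y=3)
Final: (x=5, y=3)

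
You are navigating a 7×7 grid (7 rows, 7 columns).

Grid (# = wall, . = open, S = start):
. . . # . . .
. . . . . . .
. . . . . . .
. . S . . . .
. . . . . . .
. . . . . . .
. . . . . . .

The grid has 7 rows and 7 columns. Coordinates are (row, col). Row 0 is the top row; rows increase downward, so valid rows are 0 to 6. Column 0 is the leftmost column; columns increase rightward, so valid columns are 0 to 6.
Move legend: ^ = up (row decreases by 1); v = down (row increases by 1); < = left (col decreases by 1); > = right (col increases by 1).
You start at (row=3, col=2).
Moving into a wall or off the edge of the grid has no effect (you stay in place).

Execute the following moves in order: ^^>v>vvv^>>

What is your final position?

Start: (row=3, col=2)
  ^ (up): (row=3, col=2) -> (row=2, col=2)
  ^ (up): (row=2, col=2) -> (row=1, col=2)
  > (right): (row=1, col=2) -> (row=1, col=3)
  v (down): (row=1, col=3) -> (row=2, col=3)
  > (right): (row=2, col=3) -> (row=2, col=4)
  v (down): (row=2, col=4) -> (row=3, col=4)
  v (down): (row=3, col=4) -> (row=4, col=4)
  v (down): (row=4, col=4) -> (row=5, col=4)
  ^ (up): (row=5, col=4) -> (row=4, col=4)
  > (right): (row=4, col=4) -> (row=4, col=5)
  > (right): (row=4, col=5) -> (row=4, col=6)
Final: (row=4, col=6)

Answer: Final position: (row=4, col=6)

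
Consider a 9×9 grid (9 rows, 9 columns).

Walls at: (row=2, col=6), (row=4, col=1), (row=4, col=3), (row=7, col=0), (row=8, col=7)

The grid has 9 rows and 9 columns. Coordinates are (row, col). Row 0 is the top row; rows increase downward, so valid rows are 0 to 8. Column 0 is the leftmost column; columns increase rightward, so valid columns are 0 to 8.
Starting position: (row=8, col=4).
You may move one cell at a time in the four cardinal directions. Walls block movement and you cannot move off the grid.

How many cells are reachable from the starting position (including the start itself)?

Answer: Reachable cells: 76

Derivation:
BFS flood-fill from (row=8, col=4):
  Distance 0: (row=8, col=4)
  Distance 1: (row=7, col=4), (row=8, col=3), (row=8, col=5)
  Distance 2: (row=6, col=4), (row=7, col=3), (row=7, col=5), (row=8, col=2), (row=8, col=6)
  Distance 3: (row=5, col=4), (row=6, col=3), (row=6, col=5), (row=7, col=2), (row=7, col=6), (row=8, col=1)
  Distance 4: (row=4, col=4), (row=5, col=3), (row=5, col=5), (row=6, col=2), (row=6, col=6), (row=7, col=1), (row=7, col=7), (row=8, col=0)
  Distance 5: (row=3, col=4), (row=4, col=5), (row=5, col=2), (row=5, col=6), (row=6, col=1), (row=6, col=7), (row=7, col=8)
  Distance 6: (row=2, col=4), (row=3, col=3), (row=3, col=5), (row=4, col=2), (row=4, col=6), (row=5, col=1), (row=5, col=7), (row=6, col=0), (row=6, col=8), (row=8, col=8)
  Distance 7: (row=1, col=4), (row=2, col=3), (row=2, col=5), (row=3, col=2), (row=3, col=6), (row=4, col=7), (row=5, col=0), (row=5, col=8)
  Distance 8: (row=0, col=4), (row=1, col=3), (row=1, col=5), (row=2, col=2), (row=3, col=1), (row=3, col=7), (row=4, col=0), (row=4, col=8)
  Distance 9: (row=0, col=3), (row=0, col=5), (row=1, col=2), (row=1, col=6), (row=2, col=1), (row=2, col=7), (row=3, col=0), (row=3, col=8)
  Distance 10: (row=0, col=2), (row=0, col=6), (row=1, col=1), (row=1, col=7), (row=2, col=0), (row=2, col=8)
  Distance 11: (row=0, col=1), (row=0, col=7), (row=1, col=0), (row=1, col=8)
  Distance 12: (row=0, col=0), (row=0, col=8)
Total reachable: 76 (grid has 76 open cells total)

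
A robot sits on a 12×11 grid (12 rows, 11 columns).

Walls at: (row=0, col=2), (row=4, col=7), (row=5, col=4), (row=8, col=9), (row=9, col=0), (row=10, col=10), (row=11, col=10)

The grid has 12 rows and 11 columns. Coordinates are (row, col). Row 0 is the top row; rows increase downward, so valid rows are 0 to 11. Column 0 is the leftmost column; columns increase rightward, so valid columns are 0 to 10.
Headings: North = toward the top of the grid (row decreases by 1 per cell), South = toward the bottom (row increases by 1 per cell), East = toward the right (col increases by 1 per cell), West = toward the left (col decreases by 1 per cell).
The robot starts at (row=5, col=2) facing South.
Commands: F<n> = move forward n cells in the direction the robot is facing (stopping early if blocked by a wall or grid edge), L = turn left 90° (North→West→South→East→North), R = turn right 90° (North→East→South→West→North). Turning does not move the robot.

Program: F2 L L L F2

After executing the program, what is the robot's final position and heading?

Start: (row=5, col=2), facing South
  F2: move forward 2, now at (row=7, col=2)
  L: turn left, now facing East
  L: turn left, now facing North
  L: turn left, now facing West
  F2: move forward 2, now at (row=7, col=0)
Final: (row=7, col=0), facing West

Answer: Final position: (row=7, col=0), facing West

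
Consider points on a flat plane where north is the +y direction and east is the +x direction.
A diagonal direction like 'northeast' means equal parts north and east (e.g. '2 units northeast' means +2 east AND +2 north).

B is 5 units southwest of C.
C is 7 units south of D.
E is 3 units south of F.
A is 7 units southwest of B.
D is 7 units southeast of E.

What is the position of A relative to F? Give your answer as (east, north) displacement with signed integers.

Place F at the origin (east=0, north=0).
  E is 3 units south of F: delta (east=+0, north=-3); E at (east=0, north=-3).
  D is 7 units southeast of E: delta (east=+7, north=-7); D at (east=7, north=-10).
  C is 7 units south of D: delta (east=+0, north=-7); C at (east=7, north=-17).
  B is 5 units southwest of C: delta (east=-5, north=-5); B at (east=2, north=-22).
  A is 7 units southwest of B: delta (east=-7, north=-7); A at (east=-5, north=-29).
Therefore A relative to F: (east=-5, north=-29).

Answer: A is at (east=-5, north=-29) relative to F.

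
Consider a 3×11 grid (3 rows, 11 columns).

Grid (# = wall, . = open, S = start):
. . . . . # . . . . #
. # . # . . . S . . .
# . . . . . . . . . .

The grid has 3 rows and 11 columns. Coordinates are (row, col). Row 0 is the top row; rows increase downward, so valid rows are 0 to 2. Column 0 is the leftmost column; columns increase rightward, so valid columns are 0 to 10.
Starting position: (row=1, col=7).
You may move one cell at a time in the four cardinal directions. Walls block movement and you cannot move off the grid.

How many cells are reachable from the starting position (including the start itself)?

BFS flood-fill from (row=1, col=7):
  Distance 0: (row=1, col=7)
  Distance 1: (row=0, col=7), (row=1, col=6), (row=1, col=8), (row=2, col=7)
  Distance 2: (row=0, col=6), (row=0, col=8), (row=1, col=5), (row=1, col=9), (row=2, col=6), (row=2, col=8)
  Distance 3: (row=0, col=9), (row=1, col=4), (row=1, col=10), (row=2, col=5), (row=2, col=9)
  Distance 4: (row=0, col=4), (row=2, col=4), (row=2, col=10)
  Distance 5: (row=0, col=3), (row=2, col=3)
  Distance 6: (row=0, col=2), (row=2, col=2)
  Distance 7: (row=0, col=1), (row=1, col=2), (row=2, col=1)
  Distance 8: (row=0, col=0)
  Distance 9: (row=1, col=0)
Total reachable: 28 (grid has 28 open cells total)

Answer: Reachable cells: 28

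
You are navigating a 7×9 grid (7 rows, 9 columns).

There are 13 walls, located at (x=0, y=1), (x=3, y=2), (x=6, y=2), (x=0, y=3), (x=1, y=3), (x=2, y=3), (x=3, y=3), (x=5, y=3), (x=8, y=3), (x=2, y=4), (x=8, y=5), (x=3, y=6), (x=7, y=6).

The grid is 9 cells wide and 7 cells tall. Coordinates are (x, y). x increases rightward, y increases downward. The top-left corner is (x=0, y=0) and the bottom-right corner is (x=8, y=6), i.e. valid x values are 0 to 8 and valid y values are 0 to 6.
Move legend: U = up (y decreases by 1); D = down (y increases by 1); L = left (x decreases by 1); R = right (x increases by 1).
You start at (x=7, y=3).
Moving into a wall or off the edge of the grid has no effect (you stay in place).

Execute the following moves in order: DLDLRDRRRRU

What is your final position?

Answer: Final position: (x=6, y=5)

Derivation:
Start: (x=7, y=3)
  D (down): (x=7, y=3) -> (x=7, y=4)
  L (left): (x=7, y=4) -> (x=6, y=4)
  D (down): (x=6, y=4) -> (x=6, y=5)
  L (left): (x=6, y=5) -> (x=5, y=5)
  R (right): (x=5, y=5) -> (x=6, y=5)
  D (down): (x=6, y=5) -> (x=6, y=6)
  [×4]R (right): blocked, stay at (x=6, y=6)
  U (up): (x=6, y=6) -> (x=6, y=5)
Final: (x=6, y=5)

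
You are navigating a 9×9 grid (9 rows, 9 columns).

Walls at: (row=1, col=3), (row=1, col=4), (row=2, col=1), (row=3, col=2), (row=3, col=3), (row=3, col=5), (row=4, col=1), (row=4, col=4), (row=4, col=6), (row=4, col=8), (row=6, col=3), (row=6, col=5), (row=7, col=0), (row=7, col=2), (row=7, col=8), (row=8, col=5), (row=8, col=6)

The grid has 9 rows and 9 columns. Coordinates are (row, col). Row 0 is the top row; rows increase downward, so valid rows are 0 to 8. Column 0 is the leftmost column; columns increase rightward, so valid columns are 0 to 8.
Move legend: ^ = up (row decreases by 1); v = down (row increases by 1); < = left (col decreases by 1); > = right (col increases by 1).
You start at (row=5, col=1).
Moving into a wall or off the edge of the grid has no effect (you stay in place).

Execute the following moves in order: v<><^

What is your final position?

Start: (row=5, col=1)
  v (down): (row=5, col=1) -> (row=6, col=1)
  < (left): (row=6, col=1) -> (row=6, col=0)
  > (right): (row=6, col=0) -> (row=6, col=1)
  < (left): (row=6, col=1) -> (row=6, col=0)
  ^ (up): (row=6, col=0) -> (row=5, col=0)
Final: (row=5, col=0)

Answer: Final position: (row=5, col=0)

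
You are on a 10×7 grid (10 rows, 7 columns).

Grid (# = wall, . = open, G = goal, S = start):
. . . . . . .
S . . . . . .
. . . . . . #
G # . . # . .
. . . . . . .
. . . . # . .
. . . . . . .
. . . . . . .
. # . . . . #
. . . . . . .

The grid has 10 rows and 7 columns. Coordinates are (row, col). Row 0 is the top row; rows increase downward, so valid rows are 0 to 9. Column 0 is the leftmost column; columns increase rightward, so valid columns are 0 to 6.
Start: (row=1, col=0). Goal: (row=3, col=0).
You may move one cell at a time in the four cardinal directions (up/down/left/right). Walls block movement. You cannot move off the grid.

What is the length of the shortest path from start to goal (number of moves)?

Answer: Shortest path length: 2

Derivation:
BFS from (row=1, col=0) until reaching (row=3, col=0):
  Distance 0: (row=1, col=0)
  Distance 1: (row=0, col=0), (row=1, col=1), (row=2, col=0)
  Distance 2: (row=0, col=1), (row=1, col=2), (row=2, col=1), (row=3, col=0)  <- goal reached here
One shortest path (2 moves): (row=1, col=0) -> (row=2, col=0) -> (row=3, col=0)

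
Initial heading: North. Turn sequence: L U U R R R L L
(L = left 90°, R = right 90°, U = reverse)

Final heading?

Answer: Final heading: North

Derivation:
Start: North
  L (left (90° counter-clockwise)) -> West
  U (U-turn (180°)) -> East
  U (U-turn (180°)) -> West
  R (right (90° clockwise)) -> North
  R (right (90° clockwise)) -> East
  R (right (90° clockwise)) -> South
  L (left (90° counter-clockwise)) -> East
  L (left (90° counter-clockwise)) -> North
Final: North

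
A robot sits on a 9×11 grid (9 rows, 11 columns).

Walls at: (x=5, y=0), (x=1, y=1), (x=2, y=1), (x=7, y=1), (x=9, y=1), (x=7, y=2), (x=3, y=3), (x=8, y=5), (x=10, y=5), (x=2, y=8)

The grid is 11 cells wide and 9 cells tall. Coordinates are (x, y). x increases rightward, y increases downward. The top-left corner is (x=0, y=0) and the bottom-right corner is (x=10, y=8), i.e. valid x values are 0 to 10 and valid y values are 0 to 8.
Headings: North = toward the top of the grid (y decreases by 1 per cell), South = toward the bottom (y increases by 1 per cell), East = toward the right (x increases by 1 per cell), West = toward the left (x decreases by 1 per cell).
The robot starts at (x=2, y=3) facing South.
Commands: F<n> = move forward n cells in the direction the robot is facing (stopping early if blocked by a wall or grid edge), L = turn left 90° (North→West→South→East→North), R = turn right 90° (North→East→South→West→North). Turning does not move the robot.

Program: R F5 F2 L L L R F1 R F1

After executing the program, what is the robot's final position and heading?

Answer: Final position: (x=1, y=4), facing South

Derivation:
Start: (x=2, y=3), facing South
  R: turn right, now facing West
  F5: move forward 2/5 (blocked), now at (x=0, y=3)
  F2: move forward 0/2 (blocked), now at (x=0, y=3)
  L: turn left, now facing South
  L: turn left, now facing East
  L: turn left, now facing North
  R: turn right, now facing East
  F1: move forward 1, now at (x=1, y=3)
  R: turn right, now facing South
  F1: move forward 1, now at (x=1, y=4)
Final: (x=1, y=4), facing South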